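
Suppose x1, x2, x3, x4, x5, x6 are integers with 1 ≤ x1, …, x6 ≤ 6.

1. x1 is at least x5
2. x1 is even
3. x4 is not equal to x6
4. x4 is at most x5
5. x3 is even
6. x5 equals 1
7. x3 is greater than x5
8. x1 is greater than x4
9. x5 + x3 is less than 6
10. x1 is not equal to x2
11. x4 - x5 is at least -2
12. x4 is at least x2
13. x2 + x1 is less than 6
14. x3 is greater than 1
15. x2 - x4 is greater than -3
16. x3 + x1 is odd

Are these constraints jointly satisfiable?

Unsatisfiable

Constraint 5 makes x3 even and constraint 2 makes x1 even, so x3 + x1 must be even. Constraint 16 says x3 + x1 is odd — contradiction.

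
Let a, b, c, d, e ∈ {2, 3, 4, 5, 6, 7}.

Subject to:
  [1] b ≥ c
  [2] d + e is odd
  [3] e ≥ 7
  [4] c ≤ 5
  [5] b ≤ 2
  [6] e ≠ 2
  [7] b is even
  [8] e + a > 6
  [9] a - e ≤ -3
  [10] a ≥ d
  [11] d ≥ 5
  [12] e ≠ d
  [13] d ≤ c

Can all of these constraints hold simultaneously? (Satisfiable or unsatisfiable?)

Unsatisfiable

From constraints 11 and 13: c ≥ d and d ≥ 5, so c ≥ 5. From constraints 1 and 5: c ≤ b and b ≤ 2, so c ≤ 2. But 2 < 5, so no value of c works.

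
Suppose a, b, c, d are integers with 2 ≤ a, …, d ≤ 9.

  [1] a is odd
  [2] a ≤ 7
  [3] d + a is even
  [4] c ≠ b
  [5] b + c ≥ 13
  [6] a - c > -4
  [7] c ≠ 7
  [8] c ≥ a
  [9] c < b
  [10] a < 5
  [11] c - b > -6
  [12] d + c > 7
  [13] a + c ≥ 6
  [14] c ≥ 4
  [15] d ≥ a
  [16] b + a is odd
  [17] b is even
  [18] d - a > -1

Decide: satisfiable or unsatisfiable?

Satisfiable

Take a = 3, b = 8, c = 5, d = 5. Then constraint 5: b + c = 13; constraint 6: a - c = -2; constraint 11: c - b = -3, and every other listed constraint is also met.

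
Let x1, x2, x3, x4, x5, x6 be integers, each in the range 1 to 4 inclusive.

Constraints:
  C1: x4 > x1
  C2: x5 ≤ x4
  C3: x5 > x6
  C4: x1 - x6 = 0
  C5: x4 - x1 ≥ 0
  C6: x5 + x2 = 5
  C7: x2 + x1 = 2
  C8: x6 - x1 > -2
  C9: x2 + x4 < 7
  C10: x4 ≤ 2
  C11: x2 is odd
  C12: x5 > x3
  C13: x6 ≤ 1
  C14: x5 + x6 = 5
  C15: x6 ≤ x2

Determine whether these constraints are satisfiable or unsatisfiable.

From constraints 2 and 10: x5 ≤ x4 ≤ 2. From constraint 13: x6 ≤ 1. Hence x5 + x6 ≤ 3. But constraint 14 requires x5 + x6 = 5, and 5 > 3. Contradiction.

Unsatisfiable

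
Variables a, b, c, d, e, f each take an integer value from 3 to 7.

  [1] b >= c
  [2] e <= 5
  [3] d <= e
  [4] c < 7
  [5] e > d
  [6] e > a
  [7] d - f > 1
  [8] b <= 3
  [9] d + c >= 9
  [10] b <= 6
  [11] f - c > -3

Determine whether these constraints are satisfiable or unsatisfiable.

Unsatisfiable

From constraints 2 and 3: d ≤ e ≤ 5. From constraints 1 and 8: c ≤ b ≤ 3. Hence d + c ≤ 8. But constraint 9 requires d + c ≥ 9, and 9 > 8. Contradiction.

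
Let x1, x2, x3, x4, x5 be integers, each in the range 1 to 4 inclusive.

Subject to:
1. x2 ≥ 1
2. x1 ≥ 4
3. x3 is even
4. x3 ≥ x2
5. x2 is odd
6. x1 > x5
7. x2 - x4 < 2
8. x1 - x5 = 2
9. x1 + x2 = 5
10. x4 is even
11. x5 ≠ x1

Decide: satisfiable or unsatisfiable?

Setting (x1, x2, x3, x4, x5) = (4, 1, 4, 2, 2) satisfies everything: constraint 7: x2 - x4 = -1; constraint 8: x1 - x5 = 2; constraint 9: x1 + x2 = 5, and the others follow.

Satisfiable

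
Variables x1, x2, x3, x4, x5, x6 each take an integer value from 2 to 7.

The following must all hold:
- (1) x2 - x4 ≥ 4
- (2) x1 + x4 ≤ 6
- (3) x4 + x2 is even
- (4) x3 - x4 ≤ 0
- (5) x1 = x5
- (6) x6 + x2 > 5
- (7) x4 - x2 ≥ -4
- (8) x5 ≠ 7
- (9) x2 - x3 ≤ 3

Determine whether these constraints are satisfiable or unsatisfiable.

Constraints 1, 4, and 9 give x2 − x4 ≥ 4, x4 − x3 ≥ 0, x3 − x2 ≥ -3.
Adding all 3 inequalities: the left sides telescope to 0, and the right sides sum to 4 + 0 + (-3) = 1. So 0 ≥ 1, which is false.

Unsatisfiable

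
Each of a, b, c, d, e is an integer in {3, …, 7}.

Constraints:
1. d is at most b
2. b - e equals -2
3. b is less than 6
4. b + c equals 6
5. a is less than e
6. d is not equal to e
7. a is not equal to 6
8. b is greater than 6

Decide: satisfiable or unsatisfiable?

From constraint 8: b ≥ 7. From constraint 3: b ≤ 5. But 5 < 7, so no value of b works.

Unsatisfiable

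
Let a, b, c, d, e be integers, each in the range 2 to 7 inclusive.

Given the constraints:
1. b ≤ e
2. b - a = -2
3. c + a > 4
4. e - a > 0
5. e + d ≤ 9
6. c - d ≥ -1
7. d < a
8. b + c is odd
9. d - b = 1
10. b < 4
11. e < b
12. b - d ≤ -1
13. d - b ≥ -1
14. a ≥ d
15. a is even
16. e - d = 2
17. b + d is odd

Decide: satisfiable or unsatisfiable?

Unsatisfiable

Constraints 4, 7, 11, and 12 give d < a, a < e, e < b, b < d. Chaining: d < a < e < b < d, which forces d < d — impossible.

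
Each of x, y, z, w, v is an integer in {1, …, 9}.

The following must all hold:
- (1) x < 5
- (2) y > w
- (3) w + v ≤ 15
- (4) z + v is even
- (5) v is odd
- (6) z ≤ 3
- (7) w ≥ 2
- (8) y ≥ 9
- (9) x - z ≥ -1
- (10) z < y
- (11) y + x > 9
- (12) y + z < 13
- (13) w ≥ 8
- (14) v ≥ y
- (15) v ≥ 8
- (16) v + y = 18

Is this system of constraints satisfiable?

From constraint 13: w ≥ 8. From constraints 8 and 14: v ≥ y ≥ 9. Hence w + v ≥ 17. But constraint 3 requires w + v ≤ 15, and 15 < 17. Contradiction.

Unsatisfiable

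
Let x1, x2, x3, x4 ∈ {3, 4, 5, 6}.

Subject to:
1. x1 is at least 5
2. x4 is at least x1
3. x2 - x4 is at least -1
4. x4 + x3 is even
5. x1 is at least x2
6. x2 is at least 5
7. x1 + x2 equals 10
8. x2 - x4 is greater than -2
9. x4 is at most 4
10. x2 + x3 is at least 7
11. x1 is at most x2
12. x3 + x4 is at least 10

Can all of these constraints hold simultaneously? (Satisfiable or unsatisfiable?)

From constraints 5 and 6: x1 ≥ x2 and x2 ≥ 5, so x1 ≥ 5. From constraints 2 and 9: x1 ≤ x4 and x4 ≤ 4, so x1 ≤ 4. But 4 < 5, so no value of x1 works.

Unsatisfiable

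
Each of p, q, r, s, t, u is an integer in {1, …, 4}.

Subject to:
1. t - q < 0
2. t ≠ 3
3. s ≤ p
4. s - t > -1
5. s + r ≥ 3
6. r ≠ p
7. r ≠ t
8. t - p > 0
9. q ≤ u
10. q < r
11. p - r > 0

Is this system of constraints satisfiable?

Unsatisfiable

Constraints 1, 8, 10, and 11 give p < t, t < q, q < r, r < p. Chaining: p < t < q < r < p, which forces p < p — impossible.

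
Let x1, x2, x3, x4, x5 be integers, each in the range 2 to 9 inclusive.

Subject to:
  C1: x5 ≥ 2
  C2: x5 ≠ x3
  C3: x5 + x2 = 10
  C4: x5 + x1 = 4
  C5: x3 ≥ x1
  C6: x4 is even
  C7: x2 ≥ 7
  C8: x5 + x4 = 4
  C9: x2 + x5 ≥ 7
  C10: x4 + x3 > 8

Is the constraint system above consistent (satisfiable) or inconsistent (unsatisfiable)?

Satisfiable

Take x1 = 2, x2 = 8, x3 = 8, x4 = 2, x5 = 2. Then constraint 3: x5 + x2 = 10; constraint 4: x5 + x1 = 4; constraint 8: x5 + x4 = 4, and every other listed constraint is also met.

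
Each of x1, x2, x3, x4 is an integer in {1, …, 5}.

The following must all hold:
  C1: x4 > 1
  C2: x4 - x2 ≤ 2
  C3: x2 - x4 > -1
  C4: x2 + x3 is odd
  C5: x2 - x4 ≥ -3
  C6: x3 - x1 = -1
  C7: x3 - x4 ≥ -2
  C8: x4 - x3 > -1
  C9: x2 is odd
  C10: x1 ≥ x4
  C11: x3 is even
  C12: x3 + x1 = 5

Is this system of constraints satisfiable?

Satisfiable

Try x1 = 3, x2 = 3, x3 = 2, x4 = 3.
Check constraint 2: x4 - x2 = 0; constraint 3: x2 - x4 = 0. The remaining constraints are straightforward to verify.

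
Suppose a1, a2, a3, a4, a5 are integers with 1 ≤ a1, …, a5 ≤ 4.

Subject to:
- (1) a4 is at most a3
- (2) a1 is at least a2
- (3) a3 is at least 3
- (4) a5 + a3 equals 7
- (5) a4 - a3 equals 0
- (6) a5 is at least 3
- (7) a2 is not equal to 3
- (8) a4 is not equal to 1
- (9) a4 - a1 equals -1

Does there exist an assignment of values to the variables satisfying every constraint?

Take a1 = 4, a2 = 2, a3 = 3, a4 = 3, a5 = 4. Then constraint 4: a5 + a3 = 7; constraint 5: a4 - a3 = 0, and every other listed constraint is also met.

Satisfiable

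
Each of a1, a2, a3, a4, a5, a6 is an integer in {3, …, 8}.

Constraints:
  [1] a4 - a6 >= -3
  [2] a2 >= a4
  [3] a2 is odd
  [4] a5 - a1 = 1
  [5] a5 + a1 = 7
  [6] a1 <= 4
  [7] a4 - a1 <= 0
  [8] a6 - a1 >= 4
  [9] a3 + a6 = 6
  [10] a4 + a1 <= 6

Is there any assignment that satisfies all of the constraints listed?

Unsatisfiable

Constraints 1, 7, and 8 give a1 − a4 ≥ 0, a4 − a6 ≥ -3, a6 − a1 ≥ 4.
Adding all 3 inequalities: the left sides telescope to 0, and the right sides sum to 0 + (-3) + 4 = 1. So 0 ≥ 1, which is false.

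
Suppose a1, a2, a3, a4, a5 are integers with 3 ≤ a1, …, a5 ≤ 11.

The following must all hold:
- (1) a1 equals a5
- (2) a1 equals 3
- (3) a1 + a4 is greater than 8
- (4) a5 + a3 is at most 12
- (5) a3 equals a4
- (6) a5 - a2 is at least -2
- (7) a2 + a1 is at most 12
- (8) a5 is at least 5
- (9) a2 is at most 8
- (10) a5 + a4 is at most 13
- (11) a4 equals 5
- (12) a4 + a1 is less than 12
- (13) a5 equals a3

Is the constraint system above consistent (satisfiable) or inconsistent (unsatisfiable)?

Constraint 2 fixes a1 = 3 and constraint 11 fixes a4 = 5. Constraints 1, 5, and 13 give a1 = a5 = a3 = a4, so a1 = a4. But 3 ≠ 5 — contradiction.

Unsatisfiable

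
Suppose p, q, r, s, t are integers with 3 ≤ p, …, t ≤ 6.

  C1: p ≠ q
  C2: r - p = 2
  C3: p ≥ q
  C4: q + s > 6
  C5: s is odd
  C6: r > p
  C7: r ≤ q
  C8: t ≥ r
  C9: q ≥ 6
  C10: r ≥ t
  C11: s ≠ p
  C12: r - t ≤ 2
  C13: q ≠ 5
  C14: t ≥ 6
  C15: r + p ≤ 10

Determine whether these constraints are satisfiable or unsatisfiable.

Unsatisfiable

From constraints 10 and 14: r ≥ t ≥ 6. From constraints 3 and 9: p ≥ q ≥ 6. Hence r + p ≥ 12. But constraint 15 requires r + p ≤ 10, and 10 < 12. Contradiction.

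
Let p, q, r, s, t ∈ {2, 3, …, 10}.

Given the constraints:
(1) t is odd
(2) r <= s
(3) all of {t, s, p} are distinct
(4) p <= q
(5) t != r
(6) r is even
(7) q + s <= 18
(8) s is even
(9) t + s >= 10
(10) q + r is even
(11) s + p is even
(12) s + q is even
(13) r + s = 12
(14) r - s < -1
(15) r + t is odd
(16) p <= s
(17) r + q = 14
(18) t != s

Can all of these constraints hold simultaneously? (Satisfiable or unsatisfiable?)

The assignment p = 4, q = 10, r = 4, s = 8, t = 3 works:
  constraint 7 holds since q + s = 18.
  constraint 9 holds since t + s = 11.
  constraint 13 holds since r + s = 12.
The rest check out directly.

Satisfiable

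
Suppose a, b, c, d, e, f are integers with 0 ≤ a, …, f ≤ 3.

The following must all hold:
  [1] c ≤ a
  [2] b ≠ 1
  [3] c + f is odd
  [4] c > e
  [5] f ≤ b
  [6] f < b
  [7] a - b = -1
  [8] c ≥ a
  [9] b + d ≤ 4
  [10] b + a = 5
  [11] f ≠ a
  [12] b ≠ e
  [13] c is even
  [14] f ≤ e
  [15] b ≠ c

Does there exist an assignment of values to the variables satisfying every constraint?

Setting (a, b, c, d, e, f) = (2, 3, 2, 1, 1, 1) satisfies everything: constraint 7: a - b = -1; constraint 9: b + d = 4; constraint 10: b + a = 5, and the others follow.

Satisfiable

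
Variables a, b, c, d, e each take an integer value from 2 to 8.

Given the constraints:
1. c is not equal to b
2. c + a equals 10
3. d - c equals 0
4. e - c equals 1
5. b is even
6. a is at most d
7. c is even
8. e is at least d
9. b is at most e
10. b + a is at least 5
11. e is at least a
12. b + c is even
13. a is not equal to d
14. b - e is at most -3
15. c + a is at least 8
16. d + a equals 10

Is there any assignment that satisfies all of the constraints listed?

Setting (a, b, c, d, e) = (4, 4, 6, 6, 7) satisfies everything: constraint 2: c + a = 10; constraint 3: d - c = 0; constraint 4: e - c = 1, and the others follow.

Satisfiable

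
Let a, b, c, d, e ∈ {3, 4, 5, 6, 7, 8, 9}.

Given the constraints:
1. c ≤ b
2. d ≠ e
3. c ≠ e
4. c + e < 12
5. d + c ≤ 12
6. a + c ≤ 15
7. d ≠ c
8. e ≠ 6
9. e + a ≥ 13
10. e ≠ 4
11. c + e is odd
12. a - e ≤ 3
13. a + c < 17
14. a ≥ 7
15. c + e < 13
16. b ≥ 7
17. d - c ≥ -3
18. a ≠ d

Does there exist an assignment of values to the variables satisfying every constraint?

Satisfiable

Try a = 8, b = 9, c = 6, d = 4, e = 5.
Check constraint 4: c + e = 11; constraint 5: d + c = 10. The remaining constraints are straightforward to verify.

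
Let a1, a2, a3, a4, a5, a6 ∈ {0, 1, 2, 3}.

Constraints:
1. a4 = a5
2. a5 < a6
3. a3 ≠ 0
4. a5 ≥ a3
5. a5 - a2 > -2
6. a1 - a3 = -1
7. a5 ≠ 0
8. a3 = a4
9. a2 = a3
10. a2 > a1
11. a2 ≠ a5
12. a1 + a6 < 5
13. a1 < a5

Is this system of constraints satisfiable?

From constraints 1, 8, and 9, a2 = a3 = a4 = a5, so a2 = a5. But constraint 11 says a2 ≠ a5. Contradiction.

Unsatisfiable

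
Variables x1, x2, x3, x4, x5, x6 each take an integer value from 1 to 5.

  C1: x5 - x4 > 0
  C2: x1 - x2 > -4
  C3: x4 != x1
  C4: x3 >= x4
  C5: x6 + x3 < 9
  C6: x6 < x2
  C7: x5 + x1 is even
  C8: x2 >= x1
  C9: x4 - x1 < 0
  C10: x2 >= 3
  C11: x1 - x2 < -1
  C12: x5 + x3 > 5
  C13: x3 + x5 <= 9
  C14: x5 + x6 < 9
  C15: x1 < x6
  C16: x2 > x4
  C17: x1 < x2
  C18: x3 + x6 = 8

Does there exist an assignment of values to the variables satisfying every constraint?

Satisfiable

The assignment x1 = 3, x2 = 5, x3 = 4, x4 = 1, x5 = 3, x6 = 4 works:
  constraint 1 holds since x5 - x4 = 2.
  constraint 2 holds since x1 - x2 = -2.
  constraint 5 holds since x6 + x3 = 8.
The rest check out directly.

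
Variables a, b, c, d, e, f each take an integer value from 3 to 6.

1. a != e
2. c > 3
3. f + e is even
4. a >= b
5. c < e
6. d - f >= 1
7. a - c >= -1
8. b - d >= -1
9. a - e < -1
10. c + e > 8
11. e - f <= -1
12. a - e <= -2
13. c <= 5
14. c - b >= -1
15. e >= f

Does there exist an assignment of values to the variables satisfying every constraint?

Constraints 6, 7, 8, 11, 12, and 14 give a − c ≥ -1, c − b ≥ -1, b − d ≥ -1, d − f ≥ 1, f − e ≥ 1, e − a ≥ 2.
Adding all 6 inequalities: the left sides telescope to 0, and the right sides sum to (-1) + (-1) + (-1) + 1 + 1 + 2 = 1. So 0 ≥ 1, which is false.

Unsatisfiable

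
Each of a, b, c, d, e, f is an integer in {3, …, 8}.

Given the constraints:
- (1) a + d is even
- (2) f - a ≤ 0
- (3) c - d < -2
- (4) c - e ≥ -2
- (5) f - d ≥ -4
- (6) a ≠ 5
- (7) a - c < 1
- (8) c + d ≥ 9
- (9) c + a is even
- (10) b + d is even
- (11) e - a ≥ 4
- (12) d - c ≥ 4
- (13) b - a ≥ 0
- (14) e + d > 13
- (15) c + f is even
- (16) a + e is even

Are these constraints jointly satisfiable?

Unsatisfiable

Constraints 2, 4, 5, 11, and 12 give c − e ≥ -2, e − a ≥ 4, a − f ≥ 0, f − d ≥ -4, d − c ≥ 4.
Adding all 5 inequalities: the left sides telescope to 0, and the right sides sum to (-2) + 4 + 0 + (-4) + 4 = 2. So 0 ≥ 2, which is false.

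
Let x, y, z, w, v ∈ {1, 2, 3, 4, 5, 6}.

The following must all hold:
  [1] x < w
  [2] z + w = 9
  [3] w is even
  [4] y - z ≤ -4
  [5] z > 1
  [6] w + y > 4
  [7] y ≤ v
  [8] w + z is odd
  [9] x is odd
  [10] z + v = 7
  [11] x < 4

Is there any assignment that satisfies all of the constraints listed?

Setting (x, y, z, w, v) = (1, 1, 5, 4, 2) satisfies everything: constraint 2: z + w = 9; constraint 4: y - z = -4, and the others follow.

Satisfiable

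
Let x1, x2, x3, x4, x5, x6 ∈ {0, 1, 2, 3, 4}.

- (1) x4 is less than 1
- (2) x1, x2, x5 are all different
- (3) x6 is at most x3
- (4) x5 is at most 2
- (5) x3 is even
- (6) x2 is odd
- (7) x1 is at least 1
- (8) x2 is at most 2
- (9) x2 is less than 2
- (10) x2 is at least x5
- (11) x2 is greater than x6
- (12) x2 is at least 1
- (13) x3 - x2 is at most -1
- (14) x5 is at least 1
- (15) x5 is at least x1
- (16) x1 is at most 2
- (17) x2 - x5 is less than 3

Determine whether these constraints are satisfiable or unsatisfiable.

Unsatisfiable

Constraints 4, 7, 8, 12, 14, and 16 confine each of x1, x2, x5 to the 2 values {1, 2}.
Constraint 2 requires all 3 of them to be distinct, but only 2 values are available — impossible by the pigeonhole principle.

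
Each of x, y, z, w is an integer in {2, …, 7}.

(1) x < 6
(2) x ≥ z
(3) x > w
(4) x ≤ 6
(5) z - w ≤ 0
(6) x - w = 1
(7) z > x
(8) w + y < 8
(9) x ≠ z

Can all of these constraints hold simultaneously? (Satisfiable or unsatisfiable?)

Unsatisfiable

Constraints 3, 5, and 7 give z ≤ w, w < x, x < z. Chaining: z ≤ w < x < z, which forces z < z — impossible.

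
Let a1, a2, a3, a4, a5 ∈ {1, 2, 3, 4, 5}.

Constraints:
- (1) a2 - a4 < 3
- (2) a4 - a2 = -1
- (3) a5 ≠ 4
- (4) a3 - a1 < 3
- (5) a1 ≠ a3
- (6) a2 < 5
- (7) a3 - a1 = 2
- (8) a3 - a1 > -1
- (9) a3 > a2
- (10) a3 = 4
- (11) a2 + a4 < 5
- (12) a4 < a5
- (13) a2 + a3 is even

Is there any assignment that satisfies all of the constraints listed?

One satisfying assignment is a1 = 2, a2 = 2, a3 = 4, a4 = 1, a5 = 5.
For the less obvious constraints — constraint 1: a2 - a4 = 1; constraint 2: a4 - a2 = -1; constraint 4: a3 - a1 = 2 — and the others hold by inspection.

Satisfiable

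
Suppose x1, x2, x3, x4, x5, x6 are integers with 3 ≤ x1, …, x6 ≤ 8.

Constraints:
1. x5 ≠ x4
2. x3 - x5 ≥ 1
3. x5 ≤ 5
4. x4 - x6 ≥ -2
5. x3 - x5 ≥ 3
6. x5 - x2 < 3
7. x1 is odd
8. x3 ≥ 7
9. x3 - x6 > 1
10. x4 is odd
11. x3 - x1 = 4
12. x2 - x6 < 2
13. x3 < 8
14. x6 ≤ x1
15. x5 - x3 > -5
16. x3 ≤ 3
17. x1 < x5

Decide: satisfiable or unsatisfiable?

From constraint 8: x3 ≥ 7. From constraint 16: x3 ≤ 3. But 3 < 7, so no value of x3 works.

Unsatisfiable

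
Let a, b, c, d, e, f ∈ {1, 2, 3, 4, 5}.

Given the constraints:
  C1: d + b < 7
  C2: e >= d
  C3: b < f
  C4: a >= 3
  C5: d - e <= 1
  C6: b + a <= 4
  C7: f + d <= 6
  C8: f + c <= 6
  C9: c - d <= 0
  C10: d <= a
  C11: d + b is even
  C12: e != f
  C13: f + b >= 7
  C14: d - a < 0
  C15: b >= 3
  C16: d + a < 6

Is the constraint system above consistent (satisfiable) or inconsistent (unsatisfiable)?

From constraint 15: b ≥ 3. From constraint 4: a ≥ 3. Hence b + a ≥ 6. But constraint 6 requires b + a ≤ 4, and 4 < 6. Contradiction.

Unsatisfiable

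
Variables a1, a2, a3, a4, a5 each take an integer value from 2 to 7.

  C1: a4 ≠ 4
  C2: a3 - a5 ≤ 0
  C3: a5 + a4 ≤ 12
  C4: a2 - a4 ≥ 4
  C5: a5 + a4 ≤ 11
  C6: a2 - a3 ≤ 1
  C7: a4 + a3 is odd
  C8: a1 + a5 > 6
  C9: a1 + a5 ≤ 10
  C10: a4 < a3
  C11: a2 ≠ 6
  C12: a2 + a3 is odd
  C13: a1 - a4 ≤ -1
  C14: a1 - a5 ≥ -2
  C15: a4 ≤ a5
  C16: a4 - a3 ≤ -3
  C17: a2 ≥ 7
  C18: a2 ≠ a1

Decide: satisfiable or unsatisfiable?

Unsatisfiable

Constraints 2, 4, 6, 13, and 14 give a1 − a5 ≥ -2, a5 − a3 ≥ 0, a3 − a2 ≥ -1, a2 − a4 ≥ 4, a4 − a1 ≥ 1.
Adding all 5 inequalities: the left sides telescope to 0, and the right sides sum to (-2) + 0 + (-1) + 4 + 1 = 2. So 0 ≥ 2, which is false.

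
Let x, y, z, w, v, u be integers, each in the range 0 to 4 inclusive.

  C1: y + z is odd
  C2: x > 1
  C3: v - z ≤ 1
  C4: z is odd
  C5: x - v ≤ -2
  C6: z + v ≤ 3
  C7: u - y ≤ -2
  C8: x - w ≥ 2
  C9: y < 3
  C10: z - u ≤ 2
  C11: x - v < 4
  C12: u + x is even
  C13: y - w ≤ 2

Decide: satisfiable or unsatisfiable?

Constraints 3, 5, 7, 8, 10, and 13 give v − x ≥ 2, x − w ≥ 2, w − y ≥ -2, y − u ≥ 2, u − z ≥ -2, z − v ≥ -1.
Adding all 6 inequalities: the left sides telescope to 0, and the right sides sum to 2 + 2 + (-2) + 2 + (-2) + (-1) = 1. So 0 ≥ 1, which is false.

Unsatisfiable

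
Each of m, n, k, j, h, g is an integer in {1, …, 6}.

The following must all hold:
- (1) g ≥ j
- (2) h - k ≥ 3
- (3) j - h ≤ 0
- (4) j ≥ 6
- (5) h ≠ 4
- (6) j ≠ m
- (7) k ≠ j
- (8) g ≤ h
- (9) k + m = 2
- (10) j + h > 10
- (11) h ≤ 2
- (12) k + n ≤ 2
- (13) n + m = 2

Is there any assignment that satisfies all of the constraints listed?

From constraints 1 and 4: g ≥ j and j ≥ 6, so g ≥ 6. From constraints 8 and 11: g ≤ h and h ≤ 2, so g ≤ 2. But 2 < 6, so no value of g works.

Unsatisfiable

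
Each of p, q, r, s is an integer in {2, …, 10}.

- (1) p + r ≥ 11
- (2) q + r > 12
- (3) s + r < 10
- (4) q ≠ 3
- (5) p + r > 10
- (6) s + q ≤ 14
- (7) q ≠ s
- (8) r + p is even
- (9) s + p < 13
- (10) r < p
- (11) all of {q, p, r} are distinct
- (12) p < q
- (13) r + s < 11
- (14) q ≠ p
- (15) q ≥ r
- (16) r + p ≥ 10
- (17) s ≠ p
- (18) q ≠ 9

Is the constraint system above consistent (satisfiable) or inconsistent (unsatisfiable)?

Satisfiable

Try p = 8, q = 10, r = 4, s = 4.
Check constraint 1: p + r = 12; constraint 2: q + r = 14; constraint 3: s + r = 8. The remaining constraints are straightforward to verify.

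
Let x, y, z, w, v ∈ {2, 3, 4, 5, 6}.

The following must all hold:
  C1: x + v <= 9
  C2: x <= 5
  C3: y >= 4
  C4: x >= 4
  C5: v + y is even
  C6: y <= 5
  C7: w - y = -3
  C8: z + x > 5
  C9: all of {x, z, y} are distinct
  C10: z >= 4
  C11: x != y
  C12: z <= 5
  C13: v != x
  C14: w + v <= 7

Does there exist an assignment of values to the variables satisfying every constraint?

Unsatisfiable

Constraints 2, 3, 4, 6, 10, and 12 confine each of x, z, y to the 2 values {4, 5}.
Constraint 9 requires all 3 of them to be distinct, but only 2 values are available — impossible by the pigeonhole principle.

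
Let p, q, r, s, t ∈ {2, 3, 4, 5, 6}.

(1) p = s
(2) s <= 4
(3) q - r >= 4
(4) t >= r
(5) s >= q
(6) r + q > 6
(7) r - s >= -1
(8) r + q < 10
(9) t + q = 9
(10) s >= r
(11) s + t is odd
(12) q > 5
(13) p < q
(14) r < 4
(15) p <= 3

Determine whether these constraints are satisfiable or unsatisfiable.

From constraint 12: q ≥ 6. From constraints 2 and 5: q ≤ s and s ≤ 4, so q ≤ 4. But 4 < 6, so no value of q works.

Unsatisfiable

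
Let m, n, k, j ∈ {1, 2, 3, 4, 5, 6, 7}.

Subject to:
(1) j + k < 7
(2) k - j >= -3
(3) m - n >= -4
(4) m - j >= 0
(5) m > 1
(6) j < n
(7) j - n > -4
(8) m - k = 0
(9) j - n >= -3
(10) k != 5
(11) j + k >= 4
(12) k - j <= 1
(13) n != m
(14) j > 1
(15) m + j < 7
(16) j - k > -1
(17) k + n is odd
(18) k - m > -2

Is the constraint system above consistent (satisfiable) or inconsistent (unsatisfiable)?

Satisfiable

Take m = 3, n = 6, k = 3, j = 3. Then constraint 1: j + k = 6; constraint 2: k - j = 0; constraint 3: m - n = -3, and every other listed constraint is also met.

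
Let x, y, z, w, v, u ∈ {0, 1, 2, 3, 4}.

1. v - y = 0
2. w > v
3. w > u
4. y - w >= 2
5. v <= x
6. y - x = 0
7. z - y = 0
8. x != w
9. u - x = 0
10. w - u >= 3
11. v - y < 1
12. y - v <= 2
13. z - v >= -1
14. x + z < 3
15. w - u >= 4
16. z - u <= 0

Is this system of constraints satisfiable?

Constraints 4, 10, 12, 13, and 16 give u − z ≥ 0, z − v ≥ -1, v − y ≥ -2, y − w ≥ 2, w − u ≥ 3.
Adding all 5 inequalities: the left sides telescope to 0, and the right sides sum to 0 + (-1) + (-2) + 2 + 3 = 2. So 0 ≥ 2, which is false.

Unsatisfiable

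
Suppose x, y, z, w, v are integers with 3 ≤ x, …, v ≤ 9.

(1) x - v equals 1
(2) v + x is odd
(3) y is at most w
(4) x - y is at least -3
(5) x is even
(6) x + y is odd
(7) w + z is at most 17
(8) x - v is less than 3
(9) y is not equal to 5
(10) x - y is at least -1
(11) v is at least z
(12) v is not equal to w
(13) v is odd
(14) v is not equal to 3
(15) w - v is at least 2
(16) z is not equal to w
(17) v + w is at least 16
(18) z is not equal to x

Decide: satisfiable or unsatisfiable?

Setting (x, y, z, w, v) = (8, 9, 7, 9, 7) satisfies everything: constraint 1: x - v = 1; constraint 4: x - y = -1; constraint 7: w + z = 16, and the others follow.

Satisfiable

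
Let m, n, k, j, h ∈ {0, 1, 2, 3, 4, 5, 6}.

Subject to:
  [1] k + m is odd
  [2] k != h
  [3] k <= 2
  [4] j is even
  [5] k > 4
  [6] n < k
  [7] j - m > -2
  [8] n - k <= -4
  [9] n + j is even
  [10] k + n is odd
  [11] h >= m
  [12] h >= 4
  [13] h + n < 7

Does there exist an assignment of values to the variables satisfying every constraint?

Unsatisfiable

From constraint 5: k ≥ 5. From constraint 3: k ≤ 2. But 2 < 5, so no value of k works.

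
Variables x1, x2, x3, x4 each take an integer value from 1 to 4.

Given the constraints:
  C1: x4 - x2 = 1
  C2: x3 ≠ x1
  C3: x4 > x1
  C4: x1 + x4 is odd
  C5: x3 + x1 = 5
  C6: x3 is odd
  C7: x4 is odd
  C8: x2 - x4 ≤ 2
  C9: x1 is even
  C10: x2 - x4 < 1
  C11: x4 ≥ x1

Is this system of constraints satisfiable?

One satisfying assignment is x1 = 2, x2 = 2, x3 = 3, x4 = 3.
For the less obvious constraints — constraint 1: x4 - x2 = 1; constraint 5: x3 + x1 = 5; constraint 8: x2 - x4 = -1 — and the others hold by inspection.

Satisfiable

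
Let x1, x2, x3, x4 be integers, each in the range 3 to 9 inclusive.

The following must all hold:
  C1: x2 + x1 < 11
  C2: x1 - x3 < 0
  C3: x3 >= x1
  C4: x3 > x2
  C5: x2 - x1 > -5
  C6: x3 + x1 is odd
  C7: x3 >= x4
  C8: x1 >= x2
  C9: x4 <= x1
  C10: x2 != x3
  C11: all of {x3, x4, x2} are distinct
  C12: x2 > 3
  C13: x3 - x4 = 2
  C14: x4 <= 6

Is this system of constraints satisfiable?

Setting (x1, x2, x3, x4) = (6, 4, 7, 5) satisfies everything: constraint 1: x2 + x1 = 10; constraint 2: x1 - x3 = -1; constraint 5: x2 - x1 = -2, and the others follow.

Satisfiable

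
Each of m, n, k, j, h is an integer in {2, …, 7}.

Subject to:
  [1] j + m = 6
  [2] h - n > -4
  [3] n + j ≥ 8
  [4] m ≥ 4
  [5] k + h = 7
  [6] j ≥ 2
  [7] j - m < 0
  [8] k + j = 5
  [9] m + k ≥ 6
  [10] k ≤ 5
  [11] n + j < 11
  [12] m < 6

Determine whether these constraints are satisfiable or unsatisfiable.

The assignment m = 4, n = 7, k = 3, j = 2, h = 4 works:
  constraint 1 holds since j + m = 6.
  constraint 2 holds since h - n = -3.
The rest check out directly.

Satisfiable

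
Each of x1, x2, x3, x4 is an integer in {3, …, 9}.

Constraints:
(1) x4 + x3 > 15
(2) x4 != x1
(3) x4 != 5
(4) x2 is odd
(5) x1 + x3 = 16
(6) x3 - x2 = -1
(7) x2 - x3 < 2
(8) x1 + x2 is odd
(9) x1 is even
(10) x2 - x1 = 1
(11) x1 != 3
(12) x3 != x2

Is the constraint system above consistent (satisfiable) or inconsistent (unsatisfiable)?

Setting (x1, x2, x3, x4) = (8, 9, 8, 9) satisfies everything: constraint 1: x4 + x3 = 17; constraint 5: x1 + x3 = 16, and the others follow.

Satisfiable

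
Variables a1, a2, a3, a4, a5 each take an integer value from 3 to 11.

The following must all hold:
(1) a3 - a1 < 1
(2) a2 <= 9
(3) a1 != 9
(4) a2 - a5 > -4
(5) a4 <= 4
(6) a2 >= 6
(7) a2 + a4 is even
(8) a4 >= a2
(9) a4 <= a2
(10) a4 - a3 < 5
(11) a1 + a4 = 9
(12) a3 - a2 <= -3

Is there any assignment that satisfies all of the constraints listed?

Unsatisfiable

From constraint 6: a2 ≥ 6. From constraints 5 and 8: a2 ≤ a4 and a4 ≤ 4, so a2 ≤ 4. But 4 < 6, so no value of a2 works.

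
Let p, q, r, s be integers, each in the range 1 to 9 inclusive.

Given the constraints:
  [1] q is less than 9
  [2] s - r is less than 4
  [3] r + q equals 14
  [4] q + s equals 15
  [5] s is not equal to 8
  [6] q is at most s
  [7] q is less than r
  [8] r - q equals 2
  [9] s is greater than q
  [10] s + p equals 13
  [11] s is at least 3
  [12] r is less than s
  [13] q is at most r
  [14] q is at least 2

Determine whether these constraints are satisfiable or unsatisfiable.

The assignment p = 4, q = 6, r = 8, s = 9 works:
  constraint 2 holds since s - r = 1.
  constraint 3 holds since r + q = 14.
  constraint 4 holds since q + s = 15.
The rest check out directly.

Satisfiable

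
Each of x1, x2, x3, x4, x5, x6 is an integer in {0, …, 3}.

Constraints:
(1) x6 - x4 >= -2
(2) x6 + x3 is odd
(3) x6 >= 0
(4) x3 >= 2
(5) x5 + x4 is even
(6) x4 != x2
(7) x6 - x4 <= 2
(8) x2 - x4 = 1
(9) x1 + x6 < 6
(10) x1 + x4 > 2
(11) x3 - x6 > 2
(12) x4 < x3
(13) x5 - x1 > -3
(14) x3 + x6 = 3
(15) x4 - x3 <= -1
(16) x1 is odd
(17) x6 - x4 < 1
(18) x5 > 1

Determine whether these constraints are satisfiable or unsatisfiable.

The assignment x1 = 3, x2 = 2, x3 = 3, x4 = 1, x5 = 3, x6 = 0 works:
  constraint 1 holds since x6 - x4 = -1.
  constraint 7 holds since x6 - x4 = -1.
The rest check out directly.

Satisfiable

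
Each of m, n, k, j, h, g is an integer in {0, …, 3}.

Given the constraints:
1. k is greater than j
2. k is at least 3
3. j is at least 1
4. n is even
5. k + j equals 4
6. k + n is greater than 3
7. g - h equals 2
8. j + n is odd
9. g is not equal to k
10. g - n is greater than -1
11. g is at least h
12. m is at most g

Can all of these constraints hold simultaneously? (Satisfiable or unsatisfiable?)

Satisfiable

Try m = 1, n = 2, k = 3, j = 1, h = 0, g = 2.
Check constraint 5: k + j = 4; constraint 6: k + n = 5. The remaining constraints are straightforward to verify.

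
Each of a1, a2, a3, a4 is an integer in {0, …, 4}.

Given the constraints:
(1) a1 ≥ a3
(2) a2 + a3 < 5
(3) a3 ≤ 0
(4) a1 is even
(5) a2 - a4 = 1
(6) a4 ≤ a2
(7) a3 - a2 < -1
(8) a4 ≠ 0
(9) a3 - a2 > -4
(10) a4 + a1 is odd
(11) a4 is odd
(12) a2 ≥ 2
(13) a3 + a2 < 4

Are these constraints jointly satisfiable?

Satisfiable

One satisfying assignment is a1 = 0, a2 = 2, a3 = 0, a4 = 1.
For the less obvious constraints — constraint 2: a2 + a3 = 2; constraint 5: a2 - a4 = 1; constraint 7: a3 - a2 = -2 — and the others hold by inspection.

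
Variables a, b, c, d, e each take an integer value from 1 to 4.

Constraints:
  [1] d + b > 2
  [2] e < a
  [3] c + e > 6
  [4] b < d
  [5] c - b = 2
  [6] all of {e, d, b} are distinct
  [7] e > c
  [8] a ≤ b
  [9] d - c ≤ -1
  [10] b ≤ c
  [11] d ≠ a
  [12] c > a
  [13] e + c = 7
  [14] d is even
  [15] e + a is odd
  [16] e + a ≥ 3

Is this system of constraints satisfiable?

Constraints 2, 4, 7, 8, and 9 give c < e, e < a, a ≤ b, b < d, d < c. Chaining: c < e < a ≤ b < d < c, which forces c < c — impossible.

Unsatisfiable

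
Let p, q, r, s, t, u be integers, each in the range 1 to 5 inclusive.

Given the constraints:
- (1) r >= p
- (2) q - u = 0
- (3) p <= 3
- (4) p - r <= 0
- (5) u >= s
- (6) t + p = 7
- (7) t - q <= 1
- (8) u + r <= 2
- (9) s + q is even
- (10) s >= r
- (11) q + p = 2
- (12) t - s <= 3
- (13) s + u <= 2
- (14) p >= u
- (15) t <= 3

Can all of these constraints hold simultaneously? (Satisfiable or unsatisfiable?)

Unsatisfiable

From constraint 15: t ≤ 3. From constraint 3: p ≤ 3. Hence t + p ≤ 6. But constraint 6 requires t + p = 7, and 7 > 6. Contradiction.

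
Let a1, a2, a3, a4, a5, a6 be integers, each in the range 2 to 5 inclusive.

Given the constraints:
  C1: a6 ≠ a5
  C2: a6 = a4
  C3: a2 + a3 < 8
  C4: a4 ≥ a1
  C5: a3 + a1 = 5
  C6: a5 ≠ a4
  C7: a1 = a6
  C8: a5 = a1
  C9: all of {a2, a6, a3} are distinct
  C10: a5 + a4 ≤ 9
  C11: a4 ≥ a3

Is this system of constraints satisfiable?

From constraints 2, 7, and 8, a5 = a1 = a6 = a4, so a5 = a4. But constraint 6 says a5 ≠ a4. Contradiction.

Unsatisfiable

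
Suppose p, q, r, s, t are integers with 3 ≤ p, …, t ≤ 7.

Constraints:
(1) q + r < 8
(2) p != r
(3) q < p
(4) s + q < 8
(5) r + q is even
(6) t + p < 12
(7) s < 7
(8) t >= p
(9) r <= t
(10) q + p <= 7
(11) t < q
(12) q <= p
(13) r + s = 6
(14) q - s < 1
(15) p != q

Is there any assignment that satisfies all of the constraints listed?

Unsatisfiable

Constraints 3, 8, and 11 give q < p, p ≤ t, t < q. Chaining: q < p ≤ t < q, which forces q < q — impossible.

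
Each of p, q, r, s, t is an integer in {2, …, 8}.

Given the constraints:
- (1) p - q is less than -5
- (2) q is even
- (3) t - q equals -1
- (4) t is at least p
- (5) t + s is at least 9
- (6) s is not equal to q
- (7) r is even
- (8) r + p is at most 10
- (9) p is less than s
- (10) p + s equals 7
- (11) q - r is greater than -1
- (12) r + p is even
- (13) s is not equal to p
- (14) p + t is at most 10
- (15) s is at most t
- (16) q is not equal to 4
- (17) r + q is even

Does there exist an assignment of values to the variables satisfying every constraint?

Satisfiable

Take p = 2, q = 8, r = 8, s = 5, t = 7. Then constraint 1: p - q = -6; constraint 3: t - q = -1; constraint 5: t + s = 12, and every other listed constraint is also met.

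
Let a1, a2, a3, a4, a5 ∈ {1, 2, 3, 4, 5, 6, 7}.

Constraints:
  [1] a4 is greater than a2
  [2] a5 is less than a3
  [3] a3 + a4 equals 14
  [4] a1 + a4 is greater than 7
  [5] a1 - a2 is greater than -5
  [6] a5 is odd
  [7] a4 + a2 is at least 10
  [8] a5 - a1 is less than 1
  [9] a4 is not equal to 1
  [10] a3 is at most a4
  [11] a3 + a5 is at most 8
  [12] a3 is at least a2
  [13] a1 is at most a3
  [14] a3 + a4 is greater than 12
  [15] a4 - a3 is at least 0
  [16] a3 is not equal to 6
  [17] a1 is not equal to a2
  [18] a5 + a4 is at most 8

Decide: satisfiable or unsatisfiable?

Satisfiable

The assignment a1 = 2, a2 = 4, a3 = 7, a4 = 7, a5 = 1 works:
  constraint 3 holds since a3 + a4 = 14.
  constraint 4 holds since a1 + a4 = 9.
The rest check out directly.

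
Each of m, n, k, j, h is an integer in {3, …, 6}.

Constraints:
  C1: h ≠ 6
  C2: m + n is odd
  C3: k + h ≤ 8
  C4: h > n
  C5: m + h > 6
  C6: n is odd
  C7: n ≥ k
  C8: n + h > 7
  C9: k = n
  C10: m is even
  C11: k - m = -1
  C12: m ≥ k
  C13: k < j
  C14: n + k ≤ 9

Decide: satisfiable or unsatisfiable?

Try m = 4, n = 3, k = 3, j = 6, h = 5.
Check constraint 3: k + h = 8; constraint 5: m + h = 9; constraint 8: n + h = 8. The remaining constraints are straightforward to verify.

Satisfiable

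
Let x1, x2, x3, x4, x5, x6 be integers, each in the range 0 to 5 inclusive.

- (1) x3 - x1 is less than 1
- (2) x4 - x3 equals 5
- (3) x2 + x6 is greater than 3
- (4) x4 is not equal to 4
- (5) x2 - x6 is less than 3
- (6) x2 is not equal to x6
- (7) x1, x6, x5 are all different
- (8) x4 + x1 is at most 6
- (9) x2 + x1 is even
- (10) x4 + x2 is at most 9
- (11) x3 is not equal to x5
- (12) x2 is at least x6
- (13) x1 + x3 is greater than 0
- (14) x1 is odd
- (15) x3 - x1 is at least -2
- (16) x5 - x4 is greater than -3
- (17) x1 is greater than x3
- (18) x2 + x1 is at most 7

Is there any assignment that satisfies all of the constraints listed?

The assignment x1 = 1, x2 = 3, x3 = 0, x4 = 5, x5 = 5, x6 = 2 works:
  constraint 1 holds since x3 - x1 = -1.
  constraint 2 holds since x4 - x3 = 5.
The rest check out directly.

Satisfiable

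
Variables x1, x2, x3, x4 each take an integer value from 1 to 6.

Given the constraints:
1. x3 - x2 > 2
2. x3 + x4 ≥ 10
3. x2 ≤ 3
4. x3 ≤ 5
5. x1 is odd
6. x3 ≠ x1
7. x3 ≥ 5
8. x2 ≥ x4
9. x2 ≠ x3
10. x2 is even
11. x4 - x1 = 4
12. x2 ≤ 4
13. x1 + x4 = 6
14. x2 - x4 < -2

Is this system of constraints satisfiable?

From constraint 4: x3 ≤ 5. From constraints 8 and 12: x4 ≤ x2 ≤ 4. Hence x3 + x4 ≤ 9. But constraint 2 requires x3 + x4 ≥ 10, and 10 > 9. Contradiction.

Unsatisfiable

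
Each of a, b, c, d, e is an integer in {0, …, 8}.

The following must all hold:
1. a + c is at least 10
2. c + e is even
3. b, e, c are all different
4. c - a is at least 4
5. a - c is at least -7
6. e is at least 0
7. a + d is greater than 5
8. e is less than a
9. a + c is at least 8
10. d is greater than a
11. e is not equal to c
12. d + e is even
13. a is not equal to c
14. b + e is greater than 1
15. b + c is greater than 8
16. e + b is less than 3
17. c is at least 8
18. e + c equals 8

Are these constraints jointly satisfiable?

Satisfiable

One satisfying assignment is a = 2, b = 2, c = 8, d = 6, e = 0.
For the less obvious constraints — constraint 1: a + c = 10; constraint 4: c - a = 6 — and the others hold by inspection.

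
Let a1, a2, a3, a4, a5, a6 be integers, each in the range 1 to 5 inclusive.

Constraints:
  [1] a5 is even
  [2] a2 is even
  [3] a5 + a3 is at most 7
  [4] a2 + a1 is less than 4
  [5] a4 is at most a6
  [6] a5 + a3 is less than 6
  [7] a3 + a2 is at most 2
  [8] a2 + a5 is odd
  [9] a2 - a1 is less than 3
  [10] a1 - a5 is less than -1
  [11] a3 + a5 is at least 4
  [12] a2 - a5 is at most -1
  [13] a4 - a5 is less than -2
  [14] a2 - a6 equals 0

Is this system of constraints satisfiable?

Unsatisfiable

Constraint 2 makes a2 even and constraint 1 makes a5 even, so a2 + a5 must be even. Constraint 8 says a2 + a5 is odd — contradiction.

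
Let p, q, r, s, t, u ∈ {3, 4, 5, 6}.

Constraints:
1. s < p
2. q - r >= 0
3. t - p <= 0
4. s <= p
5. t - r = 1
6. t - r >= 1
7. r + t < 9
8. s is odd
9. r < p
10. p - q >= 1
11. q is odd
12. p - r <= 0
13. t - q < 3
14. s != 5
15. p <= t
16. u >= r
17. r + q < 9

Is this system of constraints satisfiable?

Constraints 2, 10, and 12 give r − p ≥ 0, p − q ≥ 1, q − r ≥ 0.
Adding all 3 inequalities: the left sides telescope to 0, and the right sides sum to 0 + 1 + 0 = 1. So 0 ≥ 1, which is false.

Unsatisfiable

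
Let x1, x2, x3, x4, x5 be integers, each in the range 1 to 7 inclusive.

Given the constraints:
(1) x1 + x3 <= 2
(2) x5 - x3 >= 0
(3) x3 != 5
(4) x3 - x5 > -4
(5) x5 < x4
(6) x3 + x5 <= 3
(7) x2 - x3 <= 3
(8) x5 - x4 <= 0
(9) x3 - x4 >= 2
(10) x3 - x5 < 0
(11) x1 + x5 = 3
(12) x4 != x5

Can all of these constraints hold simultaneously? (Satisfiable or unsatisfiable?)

Unsatisfiable

Constraints 2, 8, and 9 give x4 − x5 ≥ 0, x5 − x3 ≥ 0, x3 − x4 ≥ 2.
Adding all 3 inequalities: the left sides telescope to 0, and the right sides sum to 0 + 0 + 2 = 2. So 0 ≥ 2, which is false.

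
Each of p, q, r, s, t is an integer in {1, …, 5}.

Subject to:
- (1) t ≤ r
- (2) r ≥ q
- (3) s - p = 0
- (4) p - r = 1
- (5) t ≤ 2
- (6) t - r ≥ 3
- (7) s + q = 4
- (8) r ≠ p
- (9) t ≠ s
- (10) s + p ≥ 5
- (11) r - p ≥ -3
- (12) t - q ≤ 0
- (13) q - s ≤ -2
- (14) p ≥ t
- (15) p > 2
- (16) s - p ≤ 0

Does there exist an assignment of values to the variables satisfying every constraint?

Unsatisfiable

Constraints 6, 11, 12, 13, and 16 give r − p ≥ -3, p − s ≥ 0, s − q ≥ 2, q − t ≥ 0, t − r ≥ 3.
Adding all 5 inequalities: the left sides telescope to 0, and the right sides sum to (-3) + 0 + 2 + 0 + 3 = 2. So 0 ≥ 2, which is false.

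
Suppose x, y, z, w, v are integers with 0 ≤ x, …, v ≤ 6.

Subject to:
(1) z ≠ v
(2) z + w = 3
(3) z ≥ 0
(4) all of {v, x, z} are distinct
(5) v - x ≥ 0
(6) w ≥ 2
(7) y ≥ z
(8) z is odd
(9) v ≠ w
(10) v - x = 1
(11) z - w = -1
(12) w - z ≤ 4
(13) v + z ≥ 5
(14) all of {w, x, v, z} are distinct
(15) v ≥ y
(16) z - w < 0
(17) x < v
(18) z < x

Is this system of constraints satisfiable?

Try x = 3, y = 3, z = 1, w = 2, v = 4.
Check constraint 2: z + w = 3; constraint 5: v - x = 1. The remaining constraints are straightforward to verify.

Satisfiable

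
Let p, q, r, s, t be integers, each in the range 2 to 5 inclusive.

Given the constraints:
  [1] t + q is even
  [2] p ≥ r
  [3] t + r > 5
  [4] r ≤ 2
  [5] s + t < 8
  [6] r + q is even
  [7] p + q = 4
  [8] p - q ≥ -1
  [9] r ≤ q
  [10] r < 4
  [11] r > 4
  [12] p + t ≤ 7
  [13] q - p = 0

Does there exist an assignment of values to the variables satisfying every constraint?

From constraint 11: r ≥ 5. From constraint 10: r ≤ 3. But 3 < 5, so no value of r works.

Unsatisfiable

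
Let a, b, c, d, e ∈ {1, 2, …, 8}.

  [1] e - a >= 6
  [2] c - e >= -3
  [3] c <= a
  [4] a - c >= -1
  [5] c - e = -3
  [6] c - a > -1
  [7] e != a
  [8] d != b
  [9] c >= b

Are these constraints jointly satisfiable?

Unsatisfiable

Constraints 1, 2, and 4 give e − a ≥ 6, a − c ≥ -1, c − e ≥ -3.
Adding all 3 inequalities: the left sides telescope to 0, and the right sides sum to 6 + (-1) + (-3) = 2. So 0 ≥ 2, which is false.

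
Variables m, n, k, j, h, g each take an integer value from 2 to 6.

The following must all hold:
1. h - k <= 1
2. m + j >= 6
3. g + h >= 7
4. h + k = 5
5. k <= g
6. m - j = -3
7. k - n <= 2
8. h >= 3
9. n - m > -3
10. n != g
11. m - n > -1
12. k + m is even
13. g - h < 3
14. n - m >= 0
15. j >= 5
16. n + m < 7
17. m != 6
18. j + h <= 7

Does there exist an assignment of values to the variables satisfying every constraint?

From constraint 15: j ≥ 5. From constraint 8: h ≥ 3. Hence j + h ≥ 8. But constraint 18 requires j + h ≤ 7, and 7 < 8. Contradiction.

Unsatisfiable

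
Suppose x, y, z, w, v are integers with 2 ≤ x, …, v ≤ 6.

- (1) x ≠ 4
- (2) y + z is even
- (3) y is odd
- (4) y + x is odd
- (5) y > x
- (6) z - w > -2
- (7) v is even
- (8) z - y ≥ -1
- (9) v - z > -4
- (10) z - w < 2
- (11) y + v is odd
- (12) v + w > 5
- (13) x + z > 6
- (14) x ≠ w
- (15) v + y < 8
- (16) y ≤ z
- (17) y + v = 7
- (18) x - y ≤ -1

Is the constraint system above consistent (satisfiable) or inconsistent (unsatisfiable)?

Satisfiable

Try x = 2, y = 5, z = 5, w = 5, v = 2.
Check constraint 6: z - w = 0; constraint 8: z - y = 0. The remaining constraints are straightforward to verify.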